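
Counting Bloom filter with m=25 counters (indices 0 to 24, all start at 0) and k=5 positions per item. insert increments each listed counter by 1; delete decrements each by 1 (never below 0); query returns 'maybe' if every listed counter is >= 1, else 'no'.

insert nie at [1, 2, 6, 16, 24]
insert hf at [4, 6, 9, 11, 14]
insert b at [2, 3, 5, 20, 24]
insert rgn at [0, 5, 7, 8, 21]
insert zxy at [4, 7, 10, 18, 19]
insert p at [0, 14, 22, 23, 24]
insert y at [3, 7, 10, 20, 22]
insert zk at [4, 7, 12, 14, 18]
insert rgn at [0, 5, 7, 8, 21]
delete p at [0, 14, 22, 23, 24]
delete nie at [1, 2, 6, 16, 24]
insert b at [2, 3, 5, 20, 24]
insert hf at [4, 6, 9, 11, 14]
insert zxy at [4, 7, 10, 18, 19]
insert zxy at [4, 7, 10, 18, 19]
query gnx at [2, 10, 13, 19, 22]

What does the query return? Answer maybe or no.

Answer: no

Derivation:
Step 1: insert nie at [1, 2, 6, 16, 24] -> counters=[0,1,1,0,0,0,1,0,0,0,0,0,0,0,0,0,1,0,0,0,0,0,0,0,1]
Step 2: insert hf at [4, 6, 9, 11, 14] -> counters=[0,1,1,0,1,0,2,0,0,1,0,1,0,0,1,0,1,0,0,0,0,0,0,0,1]
Step 3: insert b at [2, 3, 5, 20, 24] -> counters=[0,1,2,1,1,1,2,0,0,1,0,1,0,0,1,0,1,0,0,0,1,0,0,0,2]
Step 4: insert rgn at [0, 5, 7, 8, 21] -> counters=[1,1,2,1,1,2,2,1,1,1,0,1,0,0,1,0,1,0,0,0,1,1,0,0,2]
Step 5: insert zxy at [4, 7, 10, 18, 19] -> counters=[1,1,2,1,2,2,2,2,1,1,1,1,0,0,1,0,1,0,1,1,1,1,0,0,2]
Step 6: insert p at [0, 14, 22, 23, 24] -> counters=[2,1,2,1,2,2,2,2,1,1,1,1,0,0,2,0,1,0,1,1,1,1,1,1,3]
Step 7: insert y at [3, 7, 10, 20, 22] -> counters=[2,1,2,2,2,2,2,3,1,1,2,1,0,0,2,0,1,0,1,1,2,1,2,1,3]
Step 8: insert zk at [4, 7, 12, 14, 18] -> counters=[2,1,2,2,3,2,2,4,1,1,2,1,1,0,3,0,1,0,2,1,2,1,2,1,3]
Step 9: insert rgn at [0, 5, 7, 8, 21] -> counters=[3,1,2,2,3,3,2,5,2,1,2,1,1,0,3,0,1,0,2,1,2,2,2,1,3]
Step 10: delete p at [0, 14, 22, 23, 24] -> counters=[2,1,2,2,3,3,2,5,2,1,2,1,1,0,2,0,1,0,2,1,2,2,1,0,2]
Step 11: delete nie at [1, 2, 6, 16, 24] -> counters=[2,0,1,2,3,3,1,5,2,1,2,1,1,0,2,0,0,0,2,1,2,2,1,0,1]
Step 12: insert b at [2, 3, 5, 20, 24] -> counters=[2,0,2,3,3,4,1,5,2,1,2,1,1,0,2,0,0,0,2,1,3,2,1,0,2]
Step 13: insert hf at [4, 6, 9, 11, 14] -> counters=[2,0,2,3,4,4,2,5,2,2,2,2,1,0,3,0,0,0,2,1,3,2,1,0,2]
Step 14: insert zxy at [4, 7, 10, 18, 19] -> counters=[2,0,2,3,5,4,2,6,2,2,3,2,1,0,3,0,0,0,3,2,3,2,1,0,2]
Step 15: insert zxy at [4, 7, 10, 18, 19] -> counters=[2,0,2,3,6,4,2,7,2,2,4,2,1,0,3,0,0,0,4,3,3,2,1,0,2]
Query gnx: check counters[2]=2 counters[10]=4 counters[13]=0 counters[19]=3 counters[22]=1 -> no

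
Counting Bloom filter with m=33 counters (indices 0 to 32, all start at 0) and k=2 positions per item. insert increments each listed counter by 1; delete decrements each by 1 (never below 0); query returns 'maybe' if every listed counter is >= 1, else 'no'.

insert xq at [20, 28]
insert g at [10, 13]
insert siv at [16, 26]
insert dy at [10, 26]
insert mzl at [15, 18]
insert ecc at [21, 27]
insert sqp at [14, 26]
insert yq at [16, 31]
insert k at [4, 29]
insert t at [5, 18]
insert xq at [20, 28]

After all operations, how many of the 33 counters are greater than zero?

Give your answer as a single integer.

Answer: 15

Derivation:
Step 1: insert xq at [20, 28] -> counters=[0,0,0,0,0,0,0,0,0,0,0,0,0,0,0,0,0,0,0,0,1,0,0,0,0,0,0,0,1,0,0,0,0]
Step 2: insert g at [10, 13] -> counters=[0,0,0,0,0,0,0,0,0,0,1,0,0,1,0,0,0,0,0,0,1,0,0,0,0,0,0,0,1,0,0,0,0]
Step 3: insert siv at [16, 26] -> counters=[0,0,0,0,0,0,0,0,0,0,1,0,0,1,0,0,1,0,0,0,1,0,0,0,0,0,1,0,1,0,0,0,0]
Step 4: insert dy at [10, 26] -> counters=[0,0,0,0,0,0,0,0,0,0,2,0,0,1,0,0,1,0,0,0,1,0,0,0,0,0,2,0,1,0,0,0,0]
Step 5: insert mzl at [15, 18] -> counters=[0,0,0,0,0,0,0,0,0,0,2,0,0,1,0,1,1,0,1,0,1,0,0,0,0,0,2,0,1,0,0,0,0]
Step 6: insert ecc at [21, 27] -> counters=[0,0,0,0,0,0,0,0,0,0,2,0,0,1,0,1,1,0,1,0,1,1,0,0,0,0,2,1,1,0,0,0,0]
Step 7: insert sqp at [14, 26] -> counters=[0,0,0,0,0,0,0,0,0,0,2,0,0,1,1,1,1,0,1,0,1,1,0,0,0,0,3,1,1,0,0,0,0]
Step 8: insert yq at [16, 31] -> counters=[0,0,0,0,0,0,0,0,0,0,2,0,0,1,1,1,2,0,1,0,1,1,0,0,0,0,3,1,1,0,0,1,0]
Step 9: insert k at [4, 29] -> counters=[0,0,0,0,1,0,0,0,0,0,2,0,0,1,1,1,2,0,1,0,1,1,0,0,0,0,3,1,1,1,0,1,0]
Step 10: insert t at [5, 18] -> counters=[0,0,0,0,1,1,0,0,0,0,2,0,0,1,1,1,2,0,2,0,1,1,0,0,0,0,3,1,1,1,0,1,0]
Step 11: insert xq at [20, 28] -> counters=[0,0,0,0,1,1,0,0,0,0,2,0,0,1,1,1,2,0,2,0,2,1,0,0,0,0,3,1,2,1,0,1,0]
Final counters=[0,0,0,0,1,1,0,0,0,0,2,0,0,1,1,1,2,0,2,0,2,1,0,0,0,0,3,1,2,1,0,1,0] -> 15 nonzero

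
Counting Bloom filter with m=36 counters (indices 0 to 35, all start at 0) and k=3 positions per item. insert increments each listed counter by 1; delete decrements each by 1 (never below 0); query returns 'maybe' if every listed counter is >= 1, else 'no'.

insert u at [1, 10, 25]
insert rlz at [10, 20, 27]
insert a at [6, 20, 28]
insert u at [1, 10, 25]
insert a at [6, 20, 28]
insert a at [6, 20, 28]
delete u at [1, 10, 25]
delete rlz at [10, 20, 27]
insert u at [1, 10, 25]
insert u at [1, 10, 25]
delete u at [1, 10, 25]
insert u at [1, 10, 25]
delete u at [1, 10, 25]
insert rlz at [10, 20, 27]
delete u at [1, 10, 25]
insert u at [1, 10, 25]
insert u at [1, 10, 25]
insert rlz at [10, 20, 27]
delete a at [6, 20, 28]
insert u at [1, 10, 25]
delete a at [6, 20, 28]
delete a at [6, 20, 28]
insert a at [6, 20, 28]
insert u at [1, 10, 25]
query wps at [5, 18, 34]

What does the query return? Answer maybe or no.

Step 1: insert u at [1, 10, 25] -> counters=[0,1,0,0,0,0,0,0,0,0,1,0,0,0,0,0,0,0,0,0,0,0,0,0,0,1,0,0,0,0,0,0,0,0,0,0]
Step 2: insert rlz at [10, 20, 27] -> counters=[0,1,0,0,0,0,0,0,0,0,2,0,0,0,0,0,0,0,0,0,1,0,0,0,0,1,0,1,0,0,0,0,0,0,0,0]
Step 3: insert a at [6, 20, 28] -> counters=[0,1,0,0,0,0,1,0,0,0,2,0,0,0,0,0,0,0,0,0,2,0,0,0,0,1,0,1,1,0,0,0,0,0,0,0]
Step 4: insert u at [1, 10, 25] -> counters=[0,2,0,0,0,0,1,0,0,0,3,0,0,0,0,0,0,0,0,0,2,0,0,0,0,2,0,1,1,0,0,0,0,0,0,0]
Step 5: insert a at [6, 20, 28] -> counters=[0,2,0,0,0,0,2,0,0,0,3,0,0,0,0,0,0,0,0,0,3,0,0,0,0,2,0,1,2,0,0,0,0,0,0,0]
Step 6: insert a at [6, 20, 28] -> counters=[0,2,0,0,0,0,3,0,0,0,3,0,0,0,0,0,0,0,0,0,4,0,0,0,0,2,0,1,3,0,0,0,0,0,0,0]
Step 7: delete u at [1, 10, 25] -> counters=[0,1,0,0,0,0,3,0,0,0,2,0,0,0,0,0,0,0,0,0,4,0,0,0,0,1,0,1,3,0,0,0,0,0,0,0]
Step 8: delete rlz at [10, 20, 27] -> counters=[0,1,0,0,0,0,3,0,0,0,1,0,0,0,0,0,0,0,0,0,3,0,0,0,0,1,0,0,3,0,0,0,0,0,0,0]
Step 9: insert u at [1, 10, 25] -> counters=[0,2,0,0,0,0,3,0,0,0,2,0,0,0,0,0,0,0,0,0,3,0,0,0,0,2,0,0,3,0,0,0,0,0,0,0]
Step 10: insert u at [1, 10, 25] -> counters=[0,3,0,0,0,0,3,0,0,0,3,0,0,0,0,0,0,0,0,0,3,0,0,0,0,3,0,0,3,0,0,0,0,0,0,0]
Step 11: delete u at [1, 10, 25] -> counters=[0,2,0,0,0,0,3,0,0,0,2,0,0,0,0,0,0,0,0,0,3,0,0,0,0,2,0,0,3,0,0,0,0,0,0,0]
Step 12: insert u at [1, 10, 25] -> counters=[0,3,0,0,0,0,3,0,0,0,3,0,0,0,0,0,0,0,0,0,3,0,0,0,0,3,0,0,3,0,0,0,0,0,0,0]
Step 13: delete u at [1, 10, 25] -> counters=[0,2,0,0,0,0,3,0,0,0,2,0,0,0,0,0,0,0,0,0,3,0,0,0,0,2,0,0,3,0,0,0,0,0,0,0]
Step 14: insert rlz at [10, 20, 27] -> counters=[0,2,0,0,0,0,3,0,0,0,3,0,0,0,0,0,0,0,0,0,4,0,0,0,0,2,0,1,3,0,0,0,0,0,0,0]
Step 15: delete u at [1, 10, 25] -> counters=[0,1,0,0,0,0,3,0,0,0,2,0,0,0,0,0,0,0,0,0,4,0,0,0,0,1,0,1,3,0,0,0,0,0,0,0]
Step 16: insert u at [1, 10, 25] -> counters=[0,2,0,0,0,0,3,0,0,0,3,0,0,0,0,0,0,0,0,0,4,0,0,0,0,2,0,1,3,0,0,0,0,0,0,0]
Step 17: insert u at [1, 10, 25] -> counters=[0,3,0,0,0,0,3,0,0,0,4,0,0,0,0,0,0,0,0,0,4,0,0,0,0,3,0,1,3,0,0,0,0,0,0,0]
Step 18: insert rlz at [10, 20, 27] -> counters=[0,3,0,0,0,0,3,0,0,0,5,0,0,0,0,0,0,0,0,0,5,0,0,0,0,3,0,2,3,0,0,0,0,0,0,0]
Step 19: delete a at [6, 20, 28] -> counters=[0,3,0,0,0,0,2,0,0,0,5,0,0,0,0,0,0,0,0,0,4,0,0,0,0,3,0,2,2,0,0,0,0,0,0,0]
Step 20: insert u at [1, 10, 25] -> counters=[0,4,0,0,0,0,2,0,0,0,6,0,0,0,0,0,0,0,0,0,4,0,0,0,0,4,0,2,2,0,0,0,0,0,0,0]
Step 21: delete a at [6, 20, 28] -> counters=[0,4,0,0,0,0,1,0,0,0,6,0,0,0,0,0,0,0,0,0,3,0,0,0,0,4,0,2,1,0,0,0,0,0,0,0]
Step 22: delete a at [6, 20, 28] -> counters=[0,4,0,0,0,0,0,0,0,0,6,0,0,0,0,0,0,0,0,0,2,0,0,0,0,4,0,2,0,0,0,0,0,0,0,0]
Step 23: insert a at [6, 20, 28] -> counters=[0,4,0,0,0,0,1,0,0,0,6,0,0,0,0,0,0,0,0,0,3,0,0,0,0,4,0,2,1,0,0,0,0,0,0,0]
Step 24: insert u at [1, 10, 25] -> counters=[0,5,0,0,0,0,1,0,0,0,7,0,0,0,0,0,0,0,0,0,3,0,0,0,0,5,0,2,1,0,0,0,0,0,0,0]
Query wps: check counters[5]=0 counters[18]=0 counters[34]=0 -> no

Answer: no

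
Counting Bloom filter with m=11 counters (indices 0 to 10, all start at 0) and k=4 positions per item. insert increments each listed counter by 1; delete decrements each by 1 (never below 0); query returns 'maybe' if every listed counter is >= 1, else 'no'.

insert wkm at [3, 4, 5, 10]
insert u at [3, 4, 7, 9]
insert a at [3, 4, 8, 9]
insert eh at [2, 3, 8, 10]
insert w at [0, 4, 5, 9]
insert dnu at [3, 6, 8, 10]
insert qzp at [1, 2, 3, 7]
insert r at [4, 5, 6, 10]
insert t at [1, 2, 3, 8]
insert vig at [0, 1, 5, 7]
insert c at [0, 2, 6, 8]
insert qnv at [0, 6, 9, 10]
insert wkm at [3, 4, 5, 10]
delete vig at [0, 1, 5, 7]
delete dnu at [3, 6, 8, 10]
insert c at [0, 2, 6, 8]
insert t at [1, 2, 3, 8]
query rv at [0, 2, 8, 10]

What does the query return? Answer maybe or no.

Step 1: insert wkm at [3, 4, 5, 10] -> counters=[0,0,0,1,1,1,0,0,0,0,1]
Step 2: insert u at [3, 4, 7, 9] -> counters=[0,0,0,2,2,1,0,1,0,1,1]
Step 3: insert a at [3, 4, 8, 9] -> counters=[0,0,0,3,3,1,0,1,1,2,1]
Step 4: insert eh at [2, 3, 8, 10] -> counters=[0,0,1,4,3,1,0,1,2,2,2]
Step 5: insert w at [0, 4, 5, 9] -> counters=[1,0,1,4,4,2,0,1,2,3,2]
Step 6: insert dnu at [3, 6, 8, 10] -> counters=[1,0,1,5,4,2,1,1,3,3,3]
Step 7: insert qzp at [1, 2, 3, 7] -> counters=[1,1,2,6,4,2,1,2,3,3,3]
Step 8: insert r at [4, 5, 6, 10] -> counters=[1,1,2,6,5,3,2,2,3,3,4]
Step 9: insert t at [1, 2, 3, 8] -> counters=[1,2,3,7,5,3,2,2,4,3,4]
Step 10: insert vig at [0, 1, 5, 7] -> counters=[2,3,3,7,5,4,2,3,4,3,4]
Step 11: insert c at [0, 2, 6, 8] -> counters=[3,3,4,7,5,4,3,3,5,3,4]
Step 12: insert qnv at [0, 6, 9, 10] -> counters=[4,3,4,7,5,4,4,3,5,4,5]
Step 13: insert wkm at [3, 4, 5, 10] -> counters=[4,3,4,8,6,5,4,3,5,4,6]
Step 14: delete vig at [0, 1, 5, 7] -> counters=[3,2,4,8,6,4,4,2,5,4,6]
Step 15: delete dnu at [3, 6, 8, 10] -> counters=[3,2,4,7,6,4,3,2,4,4,5]
Step 16: insert c at [0, 2, 6, 8] -> counters=[4,2,5,7,6,4,4,2,5,4,5]
Step 17: insert t at [1, 2, 3, 8] -> counters=[4,3,6,8,6,4,4,2,6,4,5]
Query rv: check counters[0]=4 counters[2]=6 counters[8]=6 counters[10]=5 -> maybe

Answer: maybe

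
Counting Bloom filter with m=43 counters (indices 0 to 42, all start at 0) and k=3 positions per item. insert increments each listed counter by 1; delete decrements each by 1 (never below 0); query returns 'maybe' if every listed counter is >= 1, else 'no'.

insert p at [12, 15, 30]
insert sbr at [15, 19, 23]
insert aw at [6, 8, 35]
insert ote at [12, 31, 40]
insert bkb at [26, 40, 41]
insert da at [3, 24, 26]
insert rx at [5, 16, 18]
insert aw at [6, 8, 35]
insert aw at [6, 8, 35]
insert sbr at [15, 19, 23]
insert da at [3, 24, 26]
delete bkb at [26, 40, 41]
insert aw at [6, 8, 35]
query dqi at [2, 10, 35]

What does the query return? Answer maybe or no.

Step 1: insert p at [12, 15, 30] -> counters=[0,0,0,0,0,0,0,0,0,0,0,0,1,0,0,1,0,0,0,0,0,0,0,0,0,0,0,0,0,0,1,0,0,0,0,0,0,0,0,0,0,0,0]
Step 2: insert sbr at [15, 19, 23] -> counters=[0,0,0,0,0,0,0,0,0,0,0,0,1,0,0,2,0,0,0,1,0,0,0,1,0,0,0,0,0,0,1,0,0,0,0,0,0,0,0,0,0,0,0]
Step 3: insert aw at [6, 8, 35] -> counters=[0,0,0,0,0,0,1,0,1,0,0,0,1,0,0,2,0,0,0,1,0,0,0,1,0,0,0,0,0,0,1,0,0,0,0,1,0,0,0,0,0,0,0]
Step 4: insert ote at [12, 31, 40] -> counters=[0,0,0,0,0,0,1,0,1,0,0,0,2,0,0,2,0,0,0,1,0,0,0,1,0,0,0,0,0,0,1,1,0,0,0,1,0,0,0,0,1,0,0]
Step 5: insert bkb at [26, 40, 41] -> counters=[0,0,0,0,0,0,1,0,1,0,0,0,2,0,0,2,0,0,0,1,0,0,0,1,0,0,1,0,0,0,1,1,0,0,0,1,0,0,0,0,2,1,0]
Step 6: insert da at [3, 24, 26] -> counters=[0,0,0,1,0,0,1,0,1,0,0,0,2,0,0,2,0,0,0,1,0,0,0,1,1,0,2,0,0,0,1,1,0,0,0,1,0,0,0,0,2,1,0]
Step 7: insert rx at [5, 16, 18] -> counters=[0,0,0,1,0,1,1,0,1,0,0,0,2,0,0,2,1,0,1,1,0,0,0,1,1,0,2,0,0,0,1,1,0,0,0,1,0,0,0,0,2,1,0]
Step 8: insert aw at [6, 8, 35] -> counters=[0,0,0,1,0,1,2,0,2,0,0,0,2,0,0,2,1,0,1,1,0,0,0,1,1,0,2,0,0,0,1,1,0,0,0,2,0,0,0,0,2,1,0]
Step 9: insert aw at [6, 8, 35] -> counters=[0,0,0,1,0,1,3,0,3,0,0,0,2,0,0,2,1,0,1,1,0,0,0,1,1,0,2,0,0,0,1,1,0,0,0,3,0,0,0,0,2,1,0]
Step 10: insert sbr at [15, 19, 23] -> counters=[0,0,0,1,0,1,3,0,3,0,0,0,2,0,0,3,1,0,1,2,0,0,0,2,1,0,2,0,0,0,1,1,0,0,0,3,0,0,0,0,2,1,0]
Step 11: insert da at [3, 24, 26] -> counters=[0,0,0,2,0,1,3,0,3,0,0,0,2,0,0,3,1,0,1,2,0,0,0,2,2,0,3,0,0,0,1,1,0,0,0,3,0,0,0,0,2,1,0]
Step 12: delete bkb at [26, 40, 41] -> counters=[0,0,0,2,0,1,3,0,3,0,0,0,2,0,0,3,1,0,1,2,0,0,0,2,2,0,2,0,0,0,1,1,0,0,0,3,0,0,0,0,1,0,0]
Step 13: insert aw at [6, 8, 35] -> counters=[0,0,0,2,0,1,4,0,4,0,0,0,2,0,0,3,1,0,1,2,0,0,0,2,2,0,2,0,0,0,1,1,0,0,0,4,0,0,0,0,1,0,0]
Query dqi: check counters[2]=0 counters[10]=0 counters[35]=4 -> no

Answer: no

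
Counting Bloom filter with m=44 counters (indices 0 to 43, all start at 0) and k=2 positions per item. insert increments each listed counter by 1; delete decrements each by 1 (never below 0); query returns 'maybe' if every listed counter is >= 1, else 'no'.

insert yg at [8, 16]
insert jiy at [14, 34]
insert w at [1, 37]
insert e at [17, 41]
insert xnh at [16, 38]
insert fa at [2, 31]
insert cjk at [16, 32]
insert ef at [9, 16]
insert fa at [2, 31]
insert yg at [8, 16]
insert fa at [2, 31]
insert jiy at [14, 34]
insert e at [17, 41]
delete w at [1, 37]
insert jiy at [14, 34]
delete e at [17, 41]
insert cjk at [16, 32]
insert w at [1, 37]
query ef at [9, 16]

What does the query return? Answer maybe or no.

Answer: maybe

Derivation:
Step 1: insert yg at [8, 16] -> counters=[0,0,0,0,0,0,0,0,1,0,0,0,0,0,0,0,1,0,0,0,0,0,0,0,0,0,0,0,0,0,0,0,0,0,0,0,0,0,0,0,0,0,0,0]
Step 2: insert jiy at [14, 34] -> counters=[0,0,0,0,0,0,0,0,1,0,0,0,0,0,1,0,1,0,0,0,0,0,0,0,0,0,0,0,0,0,0,0,0,0,1,0,0,0,0,0,0,0,0,0]
Step 3: insert w at [1, 37] -> counters=[0,1,0,0,0,0,0,0,1,0,0,0,0,0,1,0,1,0,0,0,0,0,0,0,0,0,0,0,0,0,0,0,0,0,1,0,0,1,0,0,0,0,0,0]
Step 4: insert e at [17, 41] -> counters=[0,1,0,0,0,0,0,0,1,0,0,0,0,0,1,0,1,1,0,0,0,0,0,0,0,0,0,0,0,0,0,0,0,0,1,0,0,1,0,0,0,1,0,0]
Step 5: insert xnh at [16, 38] -> counters=[0,1,0,0,0,0,0,0,1,0,0,0,0,0,1,0,2,1,0,0,0,0,0,0,0,0,0,0,0,0,0,0,0,0,1,0,0,1,1,0,0,1,0,0]
Step 6: insert fa at [2, 31] -> counters=[0,1,1,0,0,0,0,0,1,0,0,0,0,0,1,0,2,1,0,0,0,0,0,0,0,0,0,0,0,0,0,1,0,0,1,0,0,1,1,0,0,1,0,0]
Step 7: insert cjk at [16, 32] -> counters=[0,1,1,0,0,0,0,0,1,0,0,0,0,0,1,0,3,1,0,0,0,0,0,0,0,0,0,0,0,0,0,1,1,0,1,0,0,1,1,0,0,1,0,0]
Step 8: insert ef at [9, 16] -> counters=[0,1,1,0,0,0,0,0,1,1,0,0,0,0,1,0,4,1,0,0,0,0,0,0,0,0,0,0,0,0,0,1,1,0,1,0,0,1,1,0,0,1,0,0]
Step 9: insert fa at [2, 31] -> counters=[0,1,2,0,0,0,0,0,1,1,0,0,0,0,1,0,4,1,0,0,0,0,0,0,0,0,0,0,0,0,0,2,1,0,1,0,0,1,1,0,0,1,0,0]
Step 10: insert yg at [8, 16] -> counters=[0,1,2,0,0,0,0,0,2,1,0,0,0,0,1,0,5,1,0,0,0,0,0,0,0,0,0,0,0,0,0,2,1,0,1,0,0,1,1,0,0,1,0,0]
Step 11: insert fa at [2, 31] -> counters=[0,1,3,0,0,0,0,0,2,1,0,0,0,0,1,0,5,1,0,0,0,0,0,0,0,0,0,0,0,0,0,3,1,0,1,0,0,1,1,0,0,1,0,0]
Step 12: insert jiy at [14, 34] -> counters=[0,1,3,0,0,0,0,0,2,1,0,0,0,0,2,0,5,1,0,0,0,0,0,0,0,0,0,0,0,0,0,3,1,0,2,0,0,1,1,0,0,1,0,0]
Step 13: insert e at [17, 41] -> counters=[0,1,3,0,0,0,0,0,2,1,0,0,0,0,2,0,5,2,0,0,0,0,0,0,0,0,0,0,0,0,0,3,1,0,2,0,0,1,1,0,0,2,0,0]
Step 14: delete w at [1, 37] -> counters=[0,0,3,0,0,0,0,0,2,1,0,0,0,0,2,0,5,2,0,0,0,0,0,0,0,0,0,0,0,0,0,3,1,0,2,0,0,0,1,0,0,2,0,0]
Step 15: insert jiy at [14, 34] -> counters=[0,0,3,0,0,0,0,0,2,1,0,0,0,0,3,0,5,2,0,0,0,0,0,0,0,0,0,0,0,0,0,3,1,0,3,0,0,0,1,0,0,2,0,0]
Step 16: delete e at [17, 41] -> counters=[0,0,3,0,0,0,0,0,2,1,0,0,0,0,3,0,5,1,0,0,0,0,0,0,0,0,0,0,0,0,0,3,1,0,3,0,0,0,1,0,0,1,0,0]
Step 17: insert cjk at [16, 32] -> counters=[0,0,3,0,0,0,0,0,2,1,0,0,0,0,3,0,6,1,0,0,0,0,0,0,0,0,0,0,0,0,0,3,2,0,3,0,0,0,1,0,0,1,0,0]
Step 18: insert w at [1, 37] -> counters=[0,1,3,0,0,0,0,0,2,1,0,0,0,0,3,0,6,1,0,0,0,0,0,0,0,0,0,0,0,0,0,3,2,0,3,0,0,1,1,0,0,1,0,0]
Query ef: check counters[9]=1 counters[16]=6 -> maybe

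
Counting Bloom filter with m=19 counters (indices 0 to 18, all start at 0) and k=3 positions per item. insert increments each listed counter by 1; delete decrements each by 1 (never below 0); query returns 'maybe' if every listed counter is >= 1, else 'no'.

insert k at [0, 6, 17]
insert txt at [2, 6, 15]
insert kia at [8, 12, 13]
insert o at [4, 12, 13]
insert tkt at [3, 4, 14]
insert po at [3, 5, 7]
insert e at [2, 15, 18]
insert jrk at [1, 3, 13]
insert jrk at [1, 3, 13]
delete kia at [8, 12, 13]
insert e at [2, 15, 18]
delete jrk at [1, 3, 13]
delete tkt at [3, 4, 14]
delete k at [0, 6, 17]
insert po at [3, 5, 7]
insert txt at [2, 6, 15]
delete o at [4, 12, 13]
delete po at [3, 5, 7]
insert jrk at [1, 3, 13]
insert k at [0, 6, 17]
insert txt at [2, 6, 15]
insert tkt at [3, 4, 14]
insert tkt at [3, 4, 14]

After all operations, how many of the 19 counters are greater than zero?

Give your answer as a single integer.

Step 1: insert k at [0, 6, 17] -> counters=[1,0,0,0,0,0,1,0,0,0,0,0,0,0,0,0,0,1,0]
Step 2: insert txt at [2, 6, 15] -> counters=[1,0,1,0,0,0,2,0,0,0,0,0,0,0,0,1,0,1,0]
Step 3: insert kia at [8, 12, 13] -> counters=[1,0,1,0,0,0,2,0,1,0,0,0,1,1,0,1,0,1,0]
Step 4: insert o at [4, 12, 13] -> counters=[1,0,1,0,1,0,2,0,1,0,0,0,2,2,0,1,0,1,0]
Step 5: insert tkt at [3, 4, 14] -> counters=[1,0,1,1,2,0,2,0,1,0,0,0,2,2,1,1,0,1,0]
Step 6: insert po at [3, 5, 7] -> counters=[1,0,1,2,2,1,2,1,1,0,0,0,2,2,1,1,0,1,0]
Step 7: insert e at [2, 15, 18] -> counters=[1,0,2,2,2,1,2,1,1,0,0,0,2,2,1,2,0,1,1]
Step 8: insert jrk at [1, 3, 13] -> counters=[1,1,2,3,2,1,2,1,1,0,0,0,2,3,1,2,0,1,1]
Step 9: insert jrk at [1, 3, 13] -> counters=[1,2,2,4,2,1,2,1,1,0,0,0,2,4,1,2,0,1,1]
Step 10: delete kia at [8, 12, 13] -> counters=[1,2,2,4,2,1,2,1,0,0,0,0,1,3,1,2,0,1,1]
Step 11: insert e at [2, 15, 18] -> counters=[1,2,3,4,2,1,2,1,0,0,0,0,1,3,1,3,0,1,2]
Step 12: delete jrk at [1, 3, 13] -> counters=[1,1,3,3,2,1,2,1,0,0,0,0,1,2,1,3,0,1,2]
Step 13: delete tkt at [3, 4, 14] -> counters=[1,1,3,2,1,1,2,1,0,0,0,0,1,2,0,3,0,1,2]
Step 14: delete k at [0, 6, 17] -> counters=[0,1,3,2,1,1,1,1,0,0,0,0,1,2,0,3,0,0,2]
Step 15: insert po at [3, 5, 7] -> counters=[0,1,3,3,1,2,1,2,0,0,0,0,1,2,0,3,0,0,2]
Step 16: insert txt at [2, 6, 15] -> counters=[0,1,4,3,1,2,2,2,0,0,0,0,1,2,0,4,0,0,2]
Step 17: delete o at [4, 12, 13] -> counters=[0,1,4,3,0,2,2,2,0,0,0,0,0,1,0,4,0,0,2]
Step 18: delete po at [3, 5, 7] -> counters=[0,1,4,2,0,1,2,1,0,0,0,0,0,1,0,4,0,0,2]
Step 19: insert jrk at [1, 3, 13] -> counters=[0,2,4,3,0,1,2,1,0,0,0,0,0,2,0,4,0,0,2]
Step 20: insert k at [0, 6, 17] -> counters=[1,2,4,3,0,1,3,1,0,0,0,0,0,2,0,4,0,1,2]
Step 21: insert txt at [2, 6, 15] -> counters=[1,2,5,3,0,1,4,1,0,0,0,0,0,2,0,5,0,1,2]
Step 22: insert tkt at [3, 4, 14] -> counters=[1,2,5,4,1,1,4,1,0,0,0,0,0,2,1,5,0,1,2]
Step 23: insert tkt at [3, 4, 14] -> counters=[1,2,5,5,2,1,4,1,0,0,0,0,0,2,2,5,0,1,2]
Final counters=[1,2,5,5,2,1,4,1,0,0,0,0,0,2,2,5,0,1,2] -> 13 nonzero

Answer: 13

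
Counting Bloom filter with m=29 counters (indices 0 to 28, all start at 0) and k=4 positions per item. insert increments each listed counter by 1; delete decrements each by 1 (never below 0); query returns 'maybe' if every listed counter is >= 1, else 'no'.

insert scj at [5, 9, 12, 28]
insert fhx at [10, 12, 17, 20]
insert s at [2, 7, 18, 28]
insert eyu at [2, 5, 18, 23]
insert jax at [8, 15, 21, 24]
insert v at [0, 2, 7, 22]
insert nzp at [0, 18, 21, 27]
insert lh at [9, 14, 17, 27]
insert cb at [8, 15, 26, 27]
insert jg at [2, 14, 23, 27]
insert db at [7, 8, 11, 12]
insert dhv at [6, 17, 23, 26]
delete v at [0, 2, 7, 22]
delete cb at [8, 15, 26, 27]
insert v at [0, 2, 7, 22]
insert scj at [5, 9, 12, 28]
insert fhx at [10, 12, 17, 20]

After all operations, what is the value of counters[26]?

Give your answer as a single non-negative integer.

Answer: 1

Derivation:
Step 1: insert scj at [5, 9, 12, 28] -> counters=[0,0,0,0,0,1,0,0,0,1,0,0,1,0,0,0,0,0,0,0,0,0,0,0,0,0,0,0,1]
Step 2: insert fhx at [10, 12, 17, 20] -> counters=[0,0,0,0,0,1,0,0,0,1,1,0,2,0,0,0,0,1,0,0,1,0,0,0,0,0,0,0,1]
Step 3: insert s at [2, 7, 18, 28] -> counters=[0,0,1,0,0,1,0,1,0,1,1,0,2,0,0,0,0,1,1,0,1,0,0,0,0,0,0,0,2]
Step 4: insert eyu at [2, 5, 18, 23] -> counters=[0,0,2,0,0,2,0,1,0,1,1,0,2,0,0,0,0,1,2,0,1,0,0,1,0,0,0,0,2]
Step 5: insert jax at [8, 15, 21, 24] -> counters=[0,0,2,0,0,2,0,1,1,1,1,0,2,0,0,1,0,1,2,0,1,1,0,1,1,0,0,0,2]
Step 6: insert v at [0, 2, 7, 22] -> counters=[1,0,3,0,0,2,0,2,1,1,1,0,2,0,0,1,0,1,2,0,1,1,1,1,1,0,0,0,2]
Step 7: insert nzp at [0, 18, 21, 27] -> counters=[2,0,3,0,0,2,0,2,1,1,1,0,2,0,0,1,0,1,3,0,1,2,1,1,1,0,0,1,2]
Step 8: insert lh at [9, 14, 17, 27] -> counters=[2,0,3,0,0,2,0,2,1,2,1,0,2,0,1,1,0,2,3,0,1,2,1,1,1,0,0,2,2]
Step 9: insert cb at [8, 15, 26, 27] -> counters=[2,0,3,0,0,2,0,2,2,2,1,0,2,0,1,2,0,2,3,0,1,2,1,1,1,0,1,3,2]
Step 10: insert jg at [2, 14, 23, 27] -> counters=[2,0,4,0,0,2,0,2,2,2,1,0,2,0,2,2,0,2,3,0,1,2,1,2,1,0,1,4,2]
Step 11: insert db at [7, 8, 11, 12] -> counters=[2,0,4,0,0,2,0,3,3,2,1,1,3,0,2,2,0,2,3,0,1,2,1,2,1,0,1,4,2]
Step 12: insert dhv at [6, 17, 23, 26] -> counters=[2,0,4,0,0,2,1,3,3,2,1,1,3,0,2,2,0,3,3,0,1,2,1,3,1,0,2,4,2]
Step 13: delete v at [0, 2, 7, 22] -> counters=[1,0,3,0,0,2,1,2,3,2,1,1,3,0,2,2,0,3,3,0,1,2,0,3,1,0,2,4,2]
Step 14: delete cb at [8, 15, 26, 27] -> counters=[1,0,3,0,0,2,1,2,2,2,1,1,3,0,2,1,0,3,3,0,1,2,0,3,1,0,1,3,2]
Step 15: insert v at [0, 2, 7, 22] -> counters=[2,0,4,0,0,2,1,3,2,2,1,1,3,0,2,1,0,3,3,0,1,2,1,3,1,0,1,3,2]
Step 16: insert scj at [5, 9, 12, 28] -> counters=[2,0,4,0,0,3,1,3,2,3,1,1,4,0,2,1,0,3,3,0,1,2,1,3,1,0,1,3,3]
Step 17: insert fhx at [10, 12, 17, 20] -> counters=[2,0,4,0,0,3,1,3,2,3,2,1,5,0,2,1,0,4,3,0,2,2,1,3,1,0,1,3,3]
Final counters=[2,0,4,0,0,3,1,3,2,3,2,1,5,0,2,1,0,4,3,0,2,2,1,3,1,0,1,3,3] -> counters[26]=1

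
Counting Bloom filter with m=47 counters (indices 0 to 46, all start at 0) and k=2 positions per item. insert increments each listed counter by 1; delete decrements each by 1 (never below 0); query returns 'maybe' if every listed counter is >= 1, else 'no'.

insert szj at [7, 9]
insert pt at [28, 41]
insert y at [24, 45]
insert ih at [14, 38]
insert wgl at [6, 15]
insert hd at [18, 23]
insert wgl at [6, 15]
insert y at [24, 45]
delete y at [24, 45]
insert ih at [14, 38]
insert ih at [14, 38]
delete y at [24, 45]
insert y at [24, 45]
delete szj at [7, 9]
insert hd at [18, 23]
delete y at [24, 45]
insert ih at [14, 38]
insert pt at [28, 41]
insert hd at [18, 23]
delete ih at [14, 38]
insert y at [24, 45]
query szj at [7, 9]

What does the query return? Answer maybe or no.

Answer: no

Derivation:
Step 1: insert szj at [7, 9] -> counters=[0,0,0,0,0,0,0,1,0,1,0,0,0,0,0,0,0,0,0,0,0,0,0,0,0,0,0,0,0,0,0,0,0,0,0,0,0,0,0,0,0,0,0,0,0,0,0]
Step 2: insert pt at [28, 41] -> counters=[0,0,0,0,0,0,0,1,0,1,0,0,0,0,0,0,0,0,0,0,0,0,0,0,0,0,0,0,1,0,0,0,0,0,0,0,0,0,0,0,0,1,0,0,0,0,0]
Step 3: insert y at [24, 45] -> counters=[0,0,0,0,0,0,0,1,0,1,0,0,0,0,0,0,0,0,0,0,0,0,0,0,1,0,0,0,1,0,0,0,0,0,0,0,0,0,0,0,0,1,0,0,0,1,0]
Step 4: insert ih at [14, 38] -> counters=[0,0,0,0,0,0,0,1,0,1,0,0,0,0,1,0,0,0,0,0,0,0,0,0,1,0,0,0,1,0,0,0,0,0,0,0,0,0,1,0,0,1,0,0,0,1,0]
Step 5: insert wgl at [6, 15] -> counters=[0,0,0,0,0,0,1,1,0,1,0,0,0,0,1,1,0,0,0,0,0,0,0,0,1,0,0,0,1,0,0,0,0,0,0,0,0,0,1,0,0,1,0,0,0,1,0]
Step 6: insert hd at [18, 23] -> counters=[0,0,0,0,0,0,1,1,0,1,0,0,0,0,1,1,0,0,1,0,0,0,0,1,1,0,0,0,1,0,0,0,0,0,0,0,0,0,1,0,0,1,0,0,0,1,0]
Step 7: insert wgl at [6, 15] -> counters=[0,0,0,0,0,0,2,1,0,1,0,0,0,0,1,2,0,0,1,0,0,0,0,1,1,0,0,0,1,0,0,0,0,0,0,0,0,0,1,0,0,1,0,0,0,1,0]
Step 8: insert y at [24, 45] -> counters=[0,0,0,0,0,0,2,1,0,1,0,0,0,0,1,2,0,0,1,0,0,0,0,1,2,0,0,0,1,0,0,0,0,0,0,0,0,0,1,0,0,1,0,0,0,2,0]
Step 9: delete y at [24, 45] -> counters=[0,0,0,0,0,0,2,1,0,1,0,0,0,0,1,2,0,0,1,0,0,0,0,1,1,0,0,0,1,0,0,0,0,0,0,0,0,0,1,0,0,1,0,0,0,1,0]
Step 10: insert ih at [14, 38] -> counters=[0,0,0,0,0,0,2,1,0,1,0,0,0,0,2,2,0,0,1,0,0,0,0,1,1,0,0,0,1,0,0,0,0,0,0,0,0,0,2,0,0,1,0,0,0,1,0]
Step 11: insert ih at [14, 38] -> counters=[0,0,0,0,0,0,2,1,0,1,0,0,0,0,3,2,0,0,1,0,0,0,0,1,1,0,0,0,1,0,0,0,0,0,0,0,0,0,3,0,0,1,0,0,0,1,0]
Step 12: delete y at [24, 45] -> counters=[0,0,0,0,0,0,2,1,0,1,0,0,0,0,3,2,0,0,1,0,0,0,0,1,0,0,0,0,1,0,0,0,0,0,0,0,0,0,3,0,0,1,0,0,0,0,0]
Step 13: insert y at [24, 45] -> counters=[0,0,0,0,0,0,2,1,0,1,0,0,0,0,3,2,0,0,1,0,0,0,0,1,1,0,0,0,1,0,0,0,0,0,0,0,0,0,3,0,0,1,0,0,0,1,0]
Step 14: delete szj at [7, 9] -> counters=[0,0,0,0,0,0,2,0,0,0,0,0,0,0,3,2,0,0,1,0,0,0,0,1,1,0,0,0,1,0,0,0,0,0,0,0,0,0,3,0,0,1,0,0,0,1,0]
Step 15: insert hd at [18, 23] -> counters=[0,0,0,0,0,0,2,0,0,0,0,0,0,0,3,2,0,0,2,0,0,0,0,2,1,0,0,0,1,0,0,0,0,0,0,0,0,0,3,0,0,1,0,0,0,1,0]
Step 16: delete y at [24, 45] -> counters=[0,0,0,0,0,0,2,0,0,0,0,0,0,0,3,2,0,0,2,0,0,0,0,2,0,0,0,0,1,0,0,0,0,0,0,0,0,0,3,0,0,1,0,0,0,0,0]
Step 17: insert ih at [14, 38] -> counters=[0,0,0,0,0,0,2,0,0,0,0,0,0,0,4,2,0,0,2,0,0,0,0,2,0,0,0,0,1,0,0,0,0,0,0,0,0,0,4,0,0,1,0,0,0,0,0]
Step 18: insert pt at [28, 41] -> counters=[0,0,0,0,0,0,2,0,0,0,0,0,0,0,4,2,0,0,2,0,0,0,0,2,0,0,0,0,2,0,0,0,0,0,0,0,0,0,4,0,0,2,0,0,0,0,0]
Step 19: insert hd at [18, 23] -> counters=[0,0,0,0,0,0,2,0,0,0,0,0,0,0,4,2,0,0,3,0,0,0,0,3,0,0,0,0,2,0,0,0,0,0,0,0,0,0,4,0,0,2,0,0,0,0,0]
Step 20: delete ih at [14, 38] -> counters=[0,0,0,0,0,0,2,0,0,0,0,0,0,0,3,2,0,0,3,0,0,0,0,3,0,0,0,0,2,0,0,0,0,0,0,0,0,0,3,0,0,2,0,0,0,0,0]
Step 21: insert y at [24, 45] -> counters=[0,0,0,0,0,0,2,0,0,0,0,0,0,0,3,2,0,0,3,0,0,0,0,3,1,0,0,0,2,0,0,0,0,0,0,0,0,0,3,0,0,2,0,0,0,1,0]
Query szj: check counters[7]=0 counters[9]=0 -> no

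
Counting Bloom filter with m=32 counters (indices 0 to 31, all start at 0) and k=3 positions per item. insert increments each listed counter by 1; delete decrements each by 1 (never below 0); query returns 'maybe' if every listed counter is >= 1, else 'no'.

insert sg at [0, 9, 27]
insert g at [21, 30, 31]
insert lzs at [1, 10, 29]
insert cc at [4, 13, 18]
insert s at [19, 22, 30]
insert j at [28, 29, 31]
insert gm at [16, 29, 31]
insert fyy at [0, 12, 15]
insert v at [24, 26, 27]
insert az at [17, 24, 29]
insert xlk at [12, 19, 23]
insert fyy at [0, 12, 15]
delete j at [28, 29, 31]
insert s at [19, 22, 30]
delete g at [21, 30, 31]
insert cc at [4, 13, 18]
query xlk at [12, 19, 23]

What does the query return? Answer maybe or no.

Answer: maybe

Derivation:
Step 1: insert sg at [0, 9, 27] -> counters=[1,0,0,0,0,0,0,0,0,1,0,0,0,0,0,0,0,0,0,0,0,0,0,0,0,0,0,1,0,0,0,0]
Step 2: insert g at [21, 30, 31] -> counters=[1,0,0,0,0,0,0,0,0,1,0,0,0,0,0,0,0,0,0,0,0,1,0,0,0,0,0,1,0,0,1,1]
Step 3: insert lzs at [1, 10, 29] -> counters=[1,1,0,0,0,0,0,0,0,1,1,0,0,0,0,0,0,0,0,0,0,1,0,0,0,0,0,1,0,1,1,1]
Step 4: insert cc at [4, 13, 18] -> counters=[1,1,0,0,1,0,0,0,0,1,1,0,0,1,0,0,0,0,1,0,0,1,0,0,0,0,0,1,0,1,1,1]
Step 5: insert s at [19, 22, 30] -> counters=[1,1,0,0,1,0,0,0,0,1,1,0,0,1,0,0,0,0,1,1,0,1,1,0,0,0,0,1,0,1,2,1]
Step 6: insert j at [28, 29, 31] -> counters=[1,1,0,0,1,0,0,0,0,1,1,0,0,1,0,0,0,0,1,1,0,1,1,0,0,0,0,1,1,2,2,2]
Step 7: insert gm at [16, 29, 31] -> counters=[1,1,0,0,1,0,0,0,0,1,1,0,0,1,0,0,1,0,1,1,0,1,1,0,0,0,0,1,1,3,2,3]
Step 8: insert fyy at [0, 12, 15] -> counters=[2,1,0,0,1,0,0,0,0,1,1,0,1,1,0,1,1,0,1,1,0,1,1,0,0,0,0,1,1,3,2,3]
Step 9: insert v at [24, 26, 27] -> counters=[2,1,0,0,1,0,0,0,0,1,1,0,1,1,0,1,1,0,1,1,0,1,1,0,1,0,1,2,1,3,2,3]
Step 10: insert az at [17, 24, 29] -> counters=[2,1,0,0,1,0,0,0,0,1,1,0,1,1,0,1,1,1,1,1,0,1,1,0,2,0,1,2,1,4,2,3]
Step 11: insert xlk at [12, 19, 23] -> counters=[2,1,0,0,1,0,0,0,0,1,1,0,2,1,0,1,1,1,1,2,0,1,1,1,2,0,1,2,1,4,2,3]
Step 12: insert fyy at [0, 12, 15] -> counters=[3,1,0,0,1,0,0,0,0,1,1,0,3,1,0,2,1,1,1,2,0,1,1,1,2,0,1,2,1,4,2,3]
Step 13: delete j at [28, 29, 31] -> counters=[3,1,0,0,1,0,0,0,0,1,1,0,3,1,0,2,1,1,1,2,0,1,1,1,2,0,1,2,0,3,2,2]
Step 14: insert s at [19, 22, 30] -> counters=[3,1,0,0,1,0,0,0,0,1,1,0,3,1,0,2,1,1,1,3,0,1,2,1,2,0,1,2,0,3,3,2]
Step 15: delete g at [21, 30, 31] -> counters=[3,1,0,0,1,0,0,0,0,1,1,0,3,1,0,2,1,1,1,3,0,0,2,1,2,0,1,2,0,3,2,1]
Step 16: insert cc at [4, 13, 18] -> counters=[3,1,0,0,2,0,0,0,0,1,1,0,3,2,0,2,1,1,2,3,0,0,2,1,2,0,1,2,0,3,2,1]
Query xlk: check counters[12]=3 counters[19]=3 counters[23]=1 -> maybe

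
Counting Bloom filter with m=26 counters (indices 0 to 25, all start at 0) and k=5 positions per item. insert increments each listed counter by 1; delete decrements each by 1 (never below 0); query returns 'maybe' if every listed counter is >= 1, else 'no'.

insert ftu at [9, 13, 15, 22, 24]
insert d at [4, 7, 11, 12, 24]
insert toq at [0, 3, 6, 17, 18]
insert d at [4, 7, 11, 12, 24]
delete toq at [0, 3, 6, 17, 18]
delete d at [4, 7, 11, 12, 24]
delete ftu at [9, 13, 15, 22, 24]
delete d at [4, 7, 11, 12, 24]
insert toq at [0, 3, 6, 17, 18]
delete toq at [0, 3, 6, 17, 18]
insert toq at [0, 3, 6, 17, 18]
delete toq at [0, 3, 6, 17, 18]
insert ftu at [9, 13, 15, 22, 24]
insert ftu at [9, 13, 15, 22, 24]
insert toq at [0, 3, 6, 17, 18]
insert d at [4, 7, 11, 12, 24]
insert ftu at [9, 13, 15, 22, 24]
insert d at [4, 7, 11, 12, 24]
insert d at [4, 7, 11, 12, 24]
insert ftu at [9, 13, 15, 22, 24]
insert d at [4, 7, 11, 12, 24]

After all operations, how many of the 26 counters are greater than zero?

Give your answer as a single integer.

Step 1: insert ftu at [9, 13, 15, 22, 24] -> counters=[0,0,0,0,0,0,0,0,0,1,0,0,0,1,0,1,0,0,0,0,0,0,1,0,1,0]
Step 2: insert d at [4, 7, 11, 12, 24] -> counters=[0,0,0,0,1,0,0,1,0,1,0,1,1,1,0,1,0,0,0,0,0,0,1,0,2,0]
Step 3: insert toq at [0, 3, 6, 17, 18] -> counters=[1,0,0,1,1,0,1,1,0,1,0,1,1,1,0,1,0,1,1,0,0,0,1,0,2,0]
Step 4: insert d at [4, 7, 11, 12, 24] -> counters=[1,0,0,1,2,0,1,2,0,1,0,2,2,1,0,1,0,1,1,0,0,0,1,0,3,0]
Step 5: delete toq at [0, 3, 6, 17, 18] -> counters=[0,0,0,0,2,0,0,2,0,1,0,2,2,1,0,1,0,0,0,0,0,0,1,0,3,0]
Step 6: delete d at [4, 7, 11, 12, 24] -> counters=[0,0,0,0,1,0,0,1,0,1,0,1,1,1,0,1,0,0,0,0,0,0,1,0,2,0]
Step 7: delete ftu at [9, 13, 15, 22, 24] -> counters=[0,0,0,0,1,0,0,1,0,0,0,1,1,0,0,0,0,0,0,0,0,0,0,0,1,0]
Step 8: delete d at [4, 7, 11, 12, 24] -> counters=[0,0,0,0,0,0,0,0,0,0,0,0,0,0,0,0,0,0,0,0,0,0,0,0,0,0]
Step 9: insert toq at [0, 3, 6, 17, 18] -> counters=[1,0,0,1,0,0,1,0,0,0,0,0,0,0,0,0,0,1,1,0,0,0,0,0,0,0]
Step 10: delete toq at [0, 3, 6, 17, 18] -> counters=[0,0,0,0,0,0,0,0,0,0,0,0,0,0,0,0,0,0,0,0,0,0,0,0,0,0]
Step 11: insert toq at [0, 3, 6, 17, 18] -> counters=[1,0,0,1,0,0,1,0,0,0,0,0,0,0,0,0,0,1,1,0,0,0,0,0,0,0]
Step 12: delete toq at [0, 3, 6, 17, 18] -> counters=[0,0,0,0,0,0,0,0,0,0,0,0,0,0,0,0,0,0,0,0,0,0,0,0,0,0]
Step 13: insert ftu at [9, 13, 15, 22, 24] -> counters=[0,0,0,0,0,0,0,0,0,1,0,0,0,1,0,1,0,0,0,0,0,0,1,0,1,0]
Step 14: insert ftu at [9, 13, 15, 22, 24] -> counters=[0,0,0,0,0,0,0,0,0,2,0,0,0,2,0,2,0,0,0,0,0,0,2,0,2,0]
Step 15: insert toq at [0, 3, 6, 17, 18] -> counters=[1,0,0,1,0,0,1,0,0,2,0,0,0,2,0,2,0,1,1,0,0,0,2,0,2,0]
Step 16: insert d at [4, 7, 11, 12, 24] -> counters=[1,0,0,1,1,0,1,1,0,2,0,1,1,2,0,2,0,1,1,0,0,0,2,0,3,0]
Step 17: insert ftu at [9, 13, 15, 22, 24] -> counters=[1,0,0,1,1,0,1,1,0,3,0,1,1,3,0,3,0,1,1,0,0,0,3,0,4,0]
Step 18: insert d at [4, 7, 11, 12, 24] -> counters=[1,0,0,1,2,0,1,2,0,3,0,2,2,3,0,3,0,1,1,0,0,0,3,0,5,0]
Step 19: insert d at [4, 7, 11, 12, 24] -> counters=[1,0,0,1,3,0,1,3,0,3,0,3,3,3,0,3,0,1,1,0,0,0,3,0,6,0]
Step 20: insert ftu at [9, 13, 15, 22, 24] -> counters=[1,0,0,1,3,0,1,3,0,4,0,3,3,4,0,4,0,1,1,0,0,0,4,0,7,0]
Step 21: insert d at [4, 7, 11, 12, 24] -> counters=[1,0,0,1,4,0,1,4,0,4,0,4,4,4,0,4,0,1,1,0,0,0,4,0,8,0]
Final counters=[1,0,0,1,4,0,1,4,0,4,0,4,4,4,0,4,0,1,1,0,0,0,4,0,8,0] -> 14 nonzero

Answer: 14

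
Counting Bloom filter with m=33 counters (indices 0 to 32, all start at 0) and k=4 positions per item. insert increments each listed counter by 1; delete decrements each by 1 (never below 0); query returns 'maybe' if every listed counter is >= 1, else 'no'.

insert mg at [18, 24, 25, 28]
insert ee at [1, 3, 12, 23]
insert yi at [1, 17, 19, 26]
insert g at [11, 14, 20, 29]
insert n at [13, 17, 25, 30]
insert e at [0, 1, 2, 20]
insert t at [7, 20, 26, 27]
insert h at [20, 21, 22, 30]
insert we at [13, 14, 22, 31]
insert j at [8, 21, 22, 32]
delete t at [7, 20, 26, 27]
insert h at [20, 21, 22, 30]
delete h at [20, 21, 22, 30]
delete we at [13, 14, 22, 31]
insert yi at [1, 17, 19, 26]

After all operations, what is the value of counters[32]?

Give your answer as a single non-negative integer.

Step 1: insert mg at [18, 24, 25, 28] -> counters=[0,0,0,0,0,0,0,0,0,0,0,0,0,0,0,0,0,0,1,0,0,0,0,0,1,1,0,0,1,0,0,0,0]
Step 2: insert ee at [1, 3, 12, 23] -> counters=[0,1,0,1,0,0,0,0,0,0,0,0,1,0,0,0,0,0,1,0,0,0,0,1,1,1,0,0,1,0,0,0,0]
Step 3: insert yi at [1, 17, 19, 26] -> counters=[0,2,0,1,0,0,0,0,0,0,0,0,1,0,0,0,0,1,1,1,0,0,0,1,1,1,1,0,1,0,0,0,0]
Step 4: insert g at [11, 14, 20, 29] -> counters=[0,2,0,1,0,0,0,0,0,0,0,1,1,0,1,0,0,1,1,1,1,0,0,1,1,1,1,0,1,1,0,0,0]
Step 5: insert n at [13, 17, 25, 30] -> counters=[0,2,0,1,0,0,0,0,0,0,0,1,1,1,1,0,0,2,1,1,1,0,0,1,1,2,1,0,1,1,1,0,0]
Step 6: insert e at [0, 1, 2, 20] -> counters=[1,3,1,1,0,0,0,0,0,0,0,1,1,1,1,0,0,2,1,1,2,0,0,1,1,2,1,0,1,1,1,0,0]
Step 7: insert t at [7, 20, 26, 27] -> counters=[1,3,1,1,0,0,0,1,0,0,0,1,1,1,1,0,0,2,1,1,3,0,0,1,1,2,2,1,1,1,1,0,0]
Step 8: insert h at [20, 21, 22, 30] -> counters=[1,3,1,1,0,0,0,1,0,0,0,1,1,1,1,0,0,2,1,1,4,1,1,1,1,2,2,1,1,1,2,0,0]
Step 9: insert we at [13, 14, 22, 31] -> counters=[1,3,1,1,0,0,0,1,0,0,0,1,1,2,2,0,0,2,1,1,4,1,2,1,1,2,2,1,1,1,2,1,0]
Step 10: insert j at [8, 21, 22, 32] -> counters=[1,3,1,1,0,0,0,1,1,0,0,1,1,2,2,0,0,2,1,1,4,2,3,1,1,2,2,1,1,1,2,1,1]
Step 11: delete t at [7, 20, 26, 27] -> counters=[1,3,1,1,0,0,0,0,1,0,0,1,1,2,2,0,0,2,1,1,3,2,3,1,1,2,1,0,1,1,2,1,1]
Step 12: insert h at [20, 21, 22, 30] -> counters=[1,3,1,1,0,0,0,0,1,0,0,1,1,2,2,0,0,2,1,1,4,3,4,1,1,2,1,0,1,1,3,1,1]
Step 13: delete h at [20, 21, 22, 30] -> counters=[1,3,1,1,0,0,0,0,1,0,0,1,1,2,2,0,0,2,1,1,3,2,3,1,1,2,1,0,1,1,2,1,1]
Step 14: delete we at [13, 14, 22, 31] -> counters=[1,3,1,1,0,0,0,0,1,0,0,1,1,1,1,0,0,2,1,1,3,2,2,1,1,2,1,0,1,1,2,0,1]
Step 15: insert yi at [1, 17, 19, 26] -> counters=[1,4,1,1,0,0,0,0,1,0,0,1,1,1,1,0,0,3,1,2,3,2,2,1,1,2,2,0,1,1,2,0,1]
Final counters=[1,4,1,1,0,0,0,0,1,0,0,1,1,1,1,0,0,3,1,2,3,2,2,1,1,2,2,0,1,1,2,0,1] -> counters[32]=1

Answer: 1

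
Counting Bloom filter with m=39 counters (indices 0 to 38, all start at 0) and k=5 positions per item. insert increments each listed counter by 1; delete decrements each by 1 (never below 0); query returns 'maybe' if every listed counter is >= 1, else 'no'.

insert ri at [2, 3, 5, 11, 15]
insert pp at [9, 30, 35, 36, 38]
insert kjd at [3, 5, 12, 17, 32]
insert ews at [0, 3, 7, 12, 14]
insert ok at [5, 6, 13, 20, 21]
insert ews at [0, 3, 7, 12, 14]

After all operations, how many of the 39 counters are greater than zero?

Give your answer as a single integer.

Step 1: insert ri at [2, 3, 5, 11, 15] -> counters=[0,0,1,1,0,1,0,0,0,0,0,1,0,0,0,1,0,0,0,0,0,0,0,0,0,0,0,0,0,0,0,0,0,0,0,0,0,0,0]
Step 2: insert pp at [9, 30, 35, 36, 38] -> counters=[0,0,1,1,0,1,0,0,0,1,0,1,0,0,0,1,0,0,0,0,0,0,0,0,0,0,0,0,0,0,1,0,0,0,0,1,1,0,1]
Step 3: insert kjd at [3, 5, 12, 17, 32] -> counters=[0,0,1,2,0,2,0,0,0,1,0,1,1,0,0,1,0,1,0,0,0,0,0,0,0,0,0,0,0,0,1,0,1,0,0,1,1,0,1]
Step 4: insert ews at [0, 3, 7, 12, 14] -> counters=[1,0,1,3,0,2,0,1,0,1,0,1,2,0,1,1,0,1,0,0,0,0,0,0,0,0,0,0,0,0,1,0,1,0,0,1,1,0,1]
Step 5: insert ok at [5, 6, 13, 20, 21] -> counters=[1,0,1,3,0,3,1,1,0,1,0,1,2,1,1,1,0,1,0,0,1,1,0,0,0,0,0,0,0,0,1,0,1,0,0,1,1,0,1]
Step 6: insert ews at [0, 3, 7, 12, 14] -> counters=[2,0,1,4,0,3,1,2,0,1,0,1,3,1,2,1,0,1,0,0,1,1,0,0,0,0,0,0,0,0,1,0,1,0,0,1,1,0,1]
Final counters=[2,0,1,4,0,3,1,2,0,1,0,1,3,1,2,1,0,1,0,0,1,1,0,0,0,0,0,0,0,0,1,0,1,0,0,1,1,0,1] -> 20 nonzero

Answer: 20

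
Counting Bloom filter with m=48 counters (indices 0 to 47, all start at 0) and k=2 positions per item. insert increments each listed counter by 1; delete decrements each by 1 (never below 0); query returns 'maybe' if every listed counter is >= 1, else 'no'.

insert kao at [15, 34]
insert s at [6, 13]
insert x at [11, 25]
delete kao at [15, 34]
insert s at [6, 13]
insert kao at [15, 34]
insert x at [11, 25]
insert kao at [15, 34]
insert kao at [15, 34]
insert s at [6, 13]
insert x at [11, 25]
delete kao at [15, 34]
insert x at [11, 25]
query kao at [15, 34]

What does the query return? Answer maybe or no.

Answer: maybe

Derivation:
Step 1: insert kao at [15, 34] -> counters=[0,0,0,0,0,0,0,0,0,0,0,0,0,0,0,1,0,0,0,0,0,0,0,0,0,0,0,0,0,0,0,0,0,0,1,0,0,0,0,0,0,0,0,0,0,0,0,0]
Step 2: insert s at [6, 13] -> counters=[0,0,0,0,0,0,1,0,0,0,0,0,0,1,0,1,0,0,0,0,0,0,0,0,0,0,0,0,0,0,0,0,0,0,1,0,0,0,0,0,0,0,0,0,0,0,0,0]
Step 3: insert x at [11, 25] -> counters=[0,0,0,0,0,0,1,0,0,0,0,1,0,1,0,1,0,0,0,0,0,0,0,0,0,1,0,0,0,0,0,0,0,0,1,0,0,0,0,0,0,0,0,0,0,0,0,0]
Step 4: delete kao at [15, 34] -> counters=[0,0,0,0,0,0,1,0,0,0,0,1,0,1,0,0,0,0,0,0,0,0,0,0,0,1,0,0,0,0,0,0,0,0,0,0,0,0,0,0,0,0,0,0,0,0,0,0]
Step 5: insert s at [6, 13] -> counters=[0,0,0,0,0,0,2,0,0,0,0,1,0,2,0,0,0,0,0,0,0,0,0,0,0,1,0,0,0,0,0,0,0,0,0,0,0,0,0,0,0,0,0,0,0,0,0,0]
Step 6: insert kao at [15, 34] -> counters=[0,0,0,0,0,0,2,0,0,0,0,1,0,2,0,1,0,0,0,0,0,0,0,0,0,1,0,0,0,0,0,0,0,0,1,0,0,0,0,0,0,0,0,0,0,0,0,0]
Step 7: insert x at [11, 25] -> counters=[0,0,0,0,0,0,2,0,0,0,0,2,0,2,0,1,0,0,0,0,0,0,0,0,0,2,0,0,0,0,0,0,0,0,1,0,0,0,0,0,0,0,0,0,0,0,0,0]
Step 8: insert kao at [15, 34] -> counters=[0,0,0,0,0,0,2,0,0,0,0,2,0,2,0,2,0,0,0,0,0,0,0,0,0,2,0,0,0,0,0,0,0,0,2,0,0,0,0,0,0,0,0,0,0,0,0,0]
Step 9: insert kao at [15, 34] -> counters=[0,0,0,0,0,0,2,0,0,0,0,2,0,2,0,3,0,0,0,0,0,0,0,0,0,2,0,0,0,0,0,0,0,0,3,0,0,0,0,0,0,0,0,0,0,0,0,0]
Step 10: insert s at [6, 13] -> counters=[0,0,0,0,0,0,3,0,0,0,0,2,0,3,0,3,0,0,0,0,0,0,0,0,0,2,0,0,0,0,0,0,0,0,3,0,0,0,0,0,0,0,0,0,0,0,0,0]
Step 11: insert x at [11, 25] -> counters=[0,0,0,0,0,0,3,0,0,0,0,3,0,3,0,3,0,0,0,0,0,0,0,0,0,3,0,0,0,0,0,0,0,0,3,0,0,0,0,0,0,0,0,0,0,0,0,0]
Step 12: delete kao at [15, 34] -> counters=[0,0,0,0,0,0,3,0,0,0,0,3,0,3,0,2,0,0,0,0,0,0,0,0,0,3,0,0,0,0,0,0,0,0,2,0,0,0,0,0,0,0,0,0,0,0,0,0]
Step 13: insert x at [11, 25] -> counters=[0,0,0,0,0,0,3,0,0,0,0,4,0,3,0,2,0,0,0,0,0,0,0,0,0,4,0,0,0,0,0,0,0,0,2,0,0,0,0,0,0,0,0,0,0,0,0,0]
Query kao: check counters[15]=2 counters[34]=2 -> maybe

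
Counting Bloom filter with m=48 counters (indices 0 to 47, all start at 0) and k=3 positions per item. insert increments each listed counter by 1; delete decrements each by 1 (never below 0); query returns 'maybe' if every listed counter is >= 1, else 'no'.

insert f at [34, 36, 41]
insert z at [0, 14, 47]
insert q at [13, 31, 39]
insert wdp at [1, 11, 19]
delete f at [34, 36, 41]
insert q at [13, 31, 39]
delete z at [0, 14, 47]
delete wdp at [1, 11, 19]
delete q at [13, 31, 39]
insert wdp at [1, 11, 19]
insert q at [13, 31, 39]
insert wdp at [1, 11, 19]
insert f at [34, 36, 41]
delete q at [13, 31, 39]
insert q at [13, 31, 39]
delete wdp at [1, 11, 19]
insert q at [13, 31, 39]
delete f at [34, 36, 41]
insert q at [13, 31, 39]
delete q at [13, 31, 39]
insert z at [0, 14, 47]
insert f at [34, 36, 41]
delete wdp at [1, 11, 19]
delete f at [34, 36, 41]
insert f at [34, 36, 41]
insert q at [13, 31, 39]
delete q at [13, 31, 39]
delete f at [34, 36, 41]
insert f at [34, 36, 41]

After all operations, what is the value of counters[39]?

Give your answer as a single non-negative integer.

Answer: 3

Derivation:
Step 1: insert f at [34, 36, 41] -> counters=[0,0,0,0,0,0,0,0,0,0,0,0,0,0,0,0,0,0,0,0,0,0,0,0,0,0,0,0,0,0,0,0,0,0,1,0,1,0,0,0,0,1,0,0,0,0,0,0]
Step 2: insert z at [0, 14, 47] -> counters=[1,0,0,0,0,0,0,0,0,0,0,0,0,0,1,0,0,0,0,0,0,0,0,0,0,0,0,0,0,0,0,0,0,0,1,0,1,0,0,0,0,1,0,0,0,0,0,1]
Step 3: insert q at [13, 31, 39] -> counters=[1,0,0,0,0,0,0,0,0,0,0,0,0,1,1,0,0,0,0,0,0,0,0,0,0,0,0,0,0,0,0,1,0,0,1,0,1,0,0,1,0,1,0,0,0,0,0,1]
Step 4: insert wdp at [1, 11, 19] -> counters=[1,1,0,0,0,0,0,0,0,0,0,1,0,1,1,0,0,0,0,1,0,0,0,0,0,0,0,0,0,0,0,1,0,0,1,0,1,0,0,1,0,1,0,0,0,0,0,1]
Step 5: delete f at [34, 36, 41] -> counters=[1,1,0,0,0,0,0,0,0,0,0,1,0,1,1,0,0,0,0,1,0,0,0,0,0,0,0,0,0,0,0,1,0,0,0,0,0,0,0,1,0,0,0,0,0,0,0,1]
Step 6: insert q at [13, 31, 39] -> counters=[1,1,0,0,0,0,0,0,0,0,0,1,0,2,1,0,0,0,0,1,0,0,0,0,0,0,0,0,0,0,0,2,0,0,0,0,0,0,0,2,0,0,0,0,0,0,0,1]
Step 7: delete z at [0, 14, 47] -> counters=[0,1,0,0,0,0,0,0,0,0,0,1,0,2,0,0,0,0,0,1,0,0,0,0,0,0,0,0,0,0,0,2,0,0,0,0,0,0,0,2,0,0,0,0,0,0,0,0]
Step 8: delete wdp at [1, 11, 19] -> counters=[0,0,0,0,0,0,0,0,0,0,0,0,0,2,0,0,0,0,0,0,0,0,0,0,0,0,0,0,0,0,0,2,0,0,0,0,0,0,0,2,0,0,0,0,0,0,0,0]
Step 9: delete q at [13, 31, 39] -> counters=[0,0,0,0,0,0,0,0,0,0,0,0,0,1,0,0,0,0,0,0,0,0,0,0,0,0,0,0,0,0,0,1,0,0,0,0,0,0,0,1,0,0,0,0,0,0,0,0]
Step 10: insert wdp at [1, 11, 19] -> counters=[0,1,0,0,0,0,0,0,0,0,0,1,0,1,0,0,0,0,0,1,0,0,0,0,0,0,0,0,0,0,0,1,0,0,0,0,0,0,0,1,0,0,0,0,0,0,0,0]
Step 11: insert q at [13, 31, 39] -> counters=[0,1,0,0,0,0,0,0,0,0,0,1,0,2,0,0,0,0,0,1,0,0,0,0,0,0,0,0,0,0,0,2,0,0,0,0,0,0,0,2,0,0,0,0,0,0,0,0]
Step 12: insert wdp at [1, 11, 19] -> counters=[0,2,0,0,0,0,0,0,0,0,0,2,0,2,0,0,0,0,0,2,0,0,0,0,0,0,0,0,0,0,0,2,0,0,0,0,0,0,0,2,0,0,0,0,0,0,0,0]
Step 13: insert f at [34, 36, 41] -> counters=[0,2,0,0,0,0,0,0,0,0,0,2,0,2,0,0,0,0,0,2,0,0,0,0,0,0,0,0,0,0,0,2,0,0,1,0,1,0,0,2,0,1,0,0,0,0,0,0]
Step 14: delete q at [13, 31, 39] -> counters=[0,2,0,0,0,0,0,0,0,0,0,2,0,1,0,0,0,0,0,2,0,0,0,0,0,0,0,0,0,0,0,1,0,0,1,0,1,0,0,1,0,1,0,0,0,0,0,0]
Step 15: insert q at [13, 31, 39] -> counters=[0,2,0,0,0,0,0,0,0,0,0,2,0,2,0,0,0,0,0,2,0,0,0,0,0,0,0,0,0,0,0,2,0,0,1,0,1,0,0,2,0,1,0,0,0,0,0,0]
Step 16: delete wdp at [1, 11, 19] -> counters=[0,1,0,0,0,0,0,0,0,0,0,1,0,2,0,0,0,0,0,1,0,0,0,0,0,0,0,0,0,0,0,2,0,0,1,0,1,0,0,2,0,1,0,0,0,0,0,0]
Step 17: insert q at [13, 31, 39] -> counters=[0,1,0,0,0,0,0,0,0,0,0,1,0,3,0,0,0,0,0,1,0,0,0,0,0,0,0,0,0,0,0,3,0,0,1,0,1,0,0,3,0,1,0,0,0,0,0,0]
Step 18: delete f at [34, 36, 41] -> counters=[0,1,0,0,0,0,0,0,0,0,0,1,0,3,0,0,0,0,0,1,0,0,0,0,0,0,0,0,0,0,0,3,0,0,0,0,0,0,0,3,0,0,0,0,0,0,0,0]
Step 19: insert q at [13, 31, 39] -> counters=[0,1,0,0,0,0,0,0,0,0,0,1,0,4,0,0,0,0,0,1,0,0,0,0,0,0,0,0,0,0,0,4,0,0,0,0,0,0,0,4,0,0,0,0,0,0,0,0]
Step 20: delete q at [13, 31, 39] -> counters=[0,1,0,0,0,0,0,0,0,0,0,1,0,3,0,0,0,0,0,1,0,0,0,0,0,0,0,0,0,0,0,3,0,0,0,0,0,0,0,3,0,0,0,0,0,0,0,0]
Step 21: insert z at [0, 14, 47] -> counters=[1,1,0,0,0,0,0,0,0,0,0,1,0,3,1,0,0,0,0,1,0,0,0,0,0,0,0,0,0,0,0,3,0,0,0,0,0,0,0,3,0,0,0,0,0,0,0,1]
Step 22: insert f at [34, 36, 41] -> counters=[1,1,0,0,0,0,0,0,0,0,0,1,0,3,1,0,0,0,0,1,0,0,0,0,0,0,0,0,0,0,0,3,0,0,1,0,1,0,0,3,0,1,0,0,0,0,0,1]
Step 23: delete wdp at [1, 11, 19] -> counters=[1,0,0,0,0,0,0,0,0,0,0,0,0,3,1,0,0,0,0,0,0,0,0,0,0,0,0,0,0,0,0,3,0,0,1,0,1,0,0,3,0,1,0,0,0,0,0,1]
Step 24: delete f at [34, 36, 41] -> counters=[1,0,0,0,0,0,0,0,0,0,0,0,0,3,1,0,0,0,0,0,0,0,0,0,0,0,0,0,0,0,0,3,0,0,0,0,0,0,0,3,0,0,0,0,0,0,0,1]
Step 25: insert f at [34, 36, 41] -> counters=[1,0,0,0,0,0,0,0,0,0,0,0,0,3,1,0,0,0,0,0,0,0,0,0,0,0,0,0,0,0,0,3,0,0,1,0,1,0,0,3,0,1,0,0,0,0,0,1]
Step 26: insert q at [13, 31, 39] -> counters=[1,0,0,0,0,0,0,0,0,0,0,0,0,4,1,0,0,0,0,0,0,0,0,0,0,0,0,0,0,0,0,4,0,0,1,0,1,0,0,4,0,1,0,0,0,0,0,1]
Step 27: delete q at [13, 31, 39] -> counters=[1,0,0,0,0,0,0,0,0,0,0,0,0,3,1,0,0,0,0,0,0,0,0,0,0,0,0,0,0,0,0,3,0,0,1,0,1,0,0,3,0,1,0,0,0,0,0,1]
Step 28: delete f at [34, 36, 41] -> counters=[1,0,0,0,0,0,0,0,0,0,0,0,0,3,1,0,0,0,0,0,0,0,0,0,0,0,0,0,0,0,0,3,0,0,0,0,0,0,0,3,0,0,0,0,0,0,0,1]
Step 29: insert f at [34, 36, 41] -> counters=[1,0,0,0,0,0,0,0,0,0,0,0,0,3,1,0,0,0,0,0,0,0,0,0,0,0,0,0,0,0,0,3,0,0,1,0,1,0,0,3,0,1,0,0,0,0,0,1]
Final counters=[1,0,0,0,0,0,0,0,0,0,0,0,0,3,1,0,0,0,0,0,0,0,0,0,0,0,0,0,0,0,0,3,0,0,1,0,1,0,0,3,0,1,0,0,0,0,0,1] -> counters[39]=3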